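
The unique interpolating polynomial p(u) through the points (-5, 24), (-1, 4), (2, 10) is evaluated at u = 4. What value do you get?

Evaluate each Lagrange basis at u = 4:
L_0(4) = (5)·(2)/[(-4)·(-7)] = 5/14
L_1(4) = (9)·(2)/[(4)·(-3)] = -3/2
L_2(4) = (9)·(5)/[(7)·(3)] = 15/7
Sum: 24·(5/14) + 4·(-3/2) + 10·(15/7) = 24

24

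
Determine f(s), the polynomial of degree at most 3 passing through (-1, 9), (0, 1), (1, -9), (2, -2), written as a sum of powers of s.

Build the Lagrange basis polynomials:
L_0(s) = s(s - 1)(s - 2) / [-6] = -(1/6)s^3 + (1/2)s^2 - (1/3)s
L_1(s) = (s + 1)(s - 1)(s - 2) / [2] = (1/2)s^3 - s^2 - (1/2)s + 1
L_2(s) = (s + 1)s(s - 2) / [-2] = -(1/2)s^3 + (1/2)s^2 + s
L_3(s) = (s + 1)s(s - 1) / [6] = (1/6)s^3 - (1/6)s
f(s) = 9·L_0 + 1·L_1 + (-9)·L_2 + (-2)·L_3
  9·L_0(s) = -(3/2)s^3 + (9/2)s^2 - 3s
  1·L_1(s) = (1/2)s^3 - s^2 - (1/2)s + 1
  (-9)·L_2(s) = (9/2)s^3 - (9/2)s^2 - 9s
  (-2)·L_3(s) = -(1/3)s^3 + (1/3)s
Adding term by term: (19/6)s^3 - s^2 - (73/6)s + 1

f(s) = (19/6)s^3 - s^2 - (73/6)s + 1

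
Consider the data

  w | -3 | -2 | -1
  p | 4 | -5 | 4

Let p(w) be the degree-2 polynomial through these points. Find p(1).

Using Newton's divided-difference form:
p[-3,-2] = (-5 - 4) / (-2 - (-3)) = -9
p[-2,-1] = (4 - (-5)) / (-1 - (-2)) = 9
p[-3,-2,-1] = (9 - (-9)) / (-1 - (-3)) = 9
p(1) = 4 + (-9)·(4) + 9·(4)·(3) = 76

76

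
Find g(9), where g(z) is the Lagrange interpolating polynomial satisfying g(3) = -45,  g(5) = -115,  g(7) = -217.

-351

Evaluate each Lagrange basis at z = 9:
L_0(9) = (4)·(2)/[(-2)·(-4)] = 1
L_1(9) = (6)·(2)/[(2)·(-2)] = -3
L_2(9) = (6)·(4)/[(4)·(2)] = 3
Sum: (-45)·(1) + (-115)·(-3) + (-217)·(3) = -351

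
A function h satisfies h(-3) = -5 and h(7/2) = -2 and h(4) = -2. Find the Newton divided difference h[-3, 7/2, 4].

h[-3,7/2] = (-2 - (-5)) / (7/2 - (-3)) = 6/13
h[7/2,4] = (-2 - (-2)) / (4 - 7/2) = 0
h[-3,7/2,4] = (0 - 6/13) / (4 - (-3)) = -6/91

-6/91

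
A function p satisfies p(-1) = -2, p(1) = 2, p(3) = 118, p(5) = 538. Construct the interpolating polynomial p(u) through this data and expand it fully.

p(u) = 4u^3 + 2u^2 - 2u - 2

L_0(u) = (u - 1)(u - 3)(u - 5) / [-48] = -(1/48)u^3 + (3/16)u^2 - (23/48)u + 5/16
L_1(u) = (u + 1)(u - 3)(u - 5) / [16] = (1/16)u^3 - (7/16)u^2 + (7/16)u + 15/16
L_2(u) = (u + 1)(u - 1)(u - 5) / [-16] = -(1/16)u^3 + (5/16)u^2 + (1/16)u - 5/16
L_3(u) = (u + 1)(u - 1)(u - 3) / [48] = (1/48)u^3 - (1/16)u^2 - (1/48)u + 1/16
p(u) = (-2)·L_0 + 2·L_1 + 118·L_2 + 538·L_3
  (-2)·L_0(u) = (1/24)u^3 - (3/8)u^2 + (23/24)u - 5/8
  2·L_1(u) = (1/8)u^3 - (7/8)u^2 + (7/8)u + 15/8
  118·L_2(u) = -(59/8)u^3 + (295/8)u^2 + (59/8)u - 295/8
  538·L_3(u) = (269/24)u^3 - (269/8)u^2 - (269/24)u + 269/8
Adding term by term: 4u^3 + 2u^2 - 2u - 2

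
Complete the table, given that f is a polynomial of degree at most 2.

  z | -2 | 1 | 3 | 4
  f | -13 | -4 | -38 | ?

The 3 known values determine f uniquely (degree ≤ 2).
Evaluate each Lagrange basis at z = 4:
L_0(4) = (3)·(1)/[(-3)·(-5)] = 1/5
L_1(4) = (6)·(1)/[(3)·(-2)] = -1
L_2(4) = (6)·(3)/[(5)·(2)] = 9/5
Sum: (-13)·(1/5) + (-4)·(-1) + (-38)·(9/5) = -67

-67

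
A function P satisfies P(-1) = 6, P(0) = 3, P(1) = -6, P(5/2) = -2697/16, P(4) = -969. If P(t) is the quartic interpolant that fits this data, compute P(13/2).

-99129/16

Evaluate each Lagrange basis at t = 13/2:
L_0(13/2) = (13/2)·(11/2)·(4)·(5/2)/[(-1)·(-2)·(-7/2)·(-5)] = 143/14
L_1(13/2) = (15/2)·(11/2)·(4)·(5/2)/[(1)·(-1)·(-5/2)·(-4)] = -165/4
L_2(13/2) = (15/2)·(13/2)·(4)·(5/2)/[(2)·(1)·(-3/2)·(-3)] = 325/6
L_3(13/2) = (15/2)·(13/2)·(11/2)·(5/2)/[(7/2)·(5/2)·(3/2)·(-3/2)] = -715/21
L_4(13/2) = (15/2)·(13/2)·(11/2)·(4)/[(5)·(4)·(3)·(3/2)] = 143/12
Sum: 6·(143/14) + 3·(-165/4) + (-6)·(325/6) + (-2697/16)·(-715/21) + (-969)·(143/12) = -99129/16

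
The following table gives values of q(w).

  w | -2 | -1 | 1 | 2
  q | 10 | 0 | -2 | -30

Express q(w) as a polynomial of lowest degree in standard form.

L_0(w) = (w + 1)(w - 1)(w - 2) / [-12] = -(1/12)w^3 + (1/6)w^2 + (1/12)w - 1/6
L_1(w) = (w + 2)(w - 1)(w - 2) / [6] = (1/6)w^3 - (1/6)w^2 - (2/3)w + 2/3
L_2(w) = (w + 2)(w + 1)(w - 2) / [-6] = -(1/6)w^3 - (1/6)w^2 + (2/3)w + 2/3
L_3(w) = (w + 2)(w + 1)(w - 1) / [12] = (1/12)w^3 + (1/6)w^2 - (1/12)w - 1/6
q(w) = 10·L_0 + 0·L_1 + (-2)·L_2 + (-30)·L_3
  10·L_0(w) = -(5/6)w^3 + (5/3)w^2 + (5/6)w - 5/3
  0·L_1(w) = 0
  (-2)·L_2(w) = (1/3)w^3 + (1/3)w^2 - (4/3)w - 4/3
  (-30)·L_3(w) = -(5/2)w^3 - 5w^2 + (5/2)w + 5
Adding term by term: -3w^3 - 3w^2 + 2w + 2

q(w) = -3w^3 - 3w^2 + 2w + 2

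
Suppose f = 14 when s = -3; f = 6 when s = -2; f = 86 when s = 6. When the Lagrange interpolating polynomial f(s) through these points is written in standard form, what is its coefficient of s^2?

The leading coefficient equals the top divided difference f[-3,-2,6].
f[-3,-2] = (6 - 14) / (-2 - (-3)) = -8
f[-2,6] = (86 - 6) / (6 - (-2)) = 10
f[-3,-2,6] = (10 - (-8)) / (6 - (-3)) = 2

2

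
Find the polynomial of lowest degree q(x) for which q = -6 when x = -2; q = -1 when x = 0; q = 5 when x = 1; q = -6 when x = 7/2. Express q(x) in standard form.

q(x) = -(79/105)x^3 + (29/70)x^2 + (1331/210)x - 1

Build the Lagrange basis polynomials:
L_0(x) = x(x - 1)(x - 7/2) / [-33] = -(1/33)x^3 + (3/22)x^2 - (7/66)x
L_1(x) = (x + 2)(x - 1)(x - 7/2) / [7] = (1/7)x^3 - (5/14)x^2 - (11/14)x + 1
L_2(x) = (x + 2)x(x - 7/2) / [-15/2] = -(2/15)x^3 + (1/5)x^2 + (14/15)x
L_3(x) = (x + 2)x(x - 1) / [385/8] = (8/385)x^3 + (8/385)x^2 - (16/385)x
q(x) = (-6)·L_0 + (-1)·L_1 + 5·L_2 + (-6)·L_3
  (-6)·L_0(x) = (2/11)x^3 - (9/11)x^2 + (7/11)x
  (-1)·L_1(x) = -(1/7)x^3 + (5/14)x^2 + (11/14)x - 1
  5·L_2(x) = -(2/3)x^3 + x^2 + (14/3)x
  (-6)·L_3(x) = -(48/385)x^3 - (48/385)x^2 + (96/385)x
Adding term by term: -(79/105)x^3 + (29/70)x^2 + (1331/210)x - 1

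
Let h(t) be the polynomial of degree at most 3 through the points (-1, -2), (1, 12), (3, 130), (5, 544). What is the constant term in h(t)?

4

Build the Lagrange basis polynomials:
L_0(t) = (t - 1)(t - 3)(t - 5) / [-48] = -(1/48)t^3 + (3/16)t^2 - (23/48)t + 5/16
L_1(t) = (t + 1)(t - 3)(t - 5) / [16] = (1/16)t^3 - (7/16)t^2 + (7/16)t + 15/16
L_2(t) = (t + 1)(t - 1)(t - 5) / [-16] = -(1/16)t^3 + (5/16)t^2 + (1/16)t - 5/16
L_3(t) = (t + 1)(t - 1)(t - 3) / [48] = (1/48)t^3 - (1/16)t^2 - (1/48)t + 1/16
h(t) = (-2)·L_0 + 12·L_1 + 130·L_2 + 544·L_3
Only the constant term is needed; take it from each L_i and combine:
(-2)·(5/16) + 12·(15/16) + 130·(-5/16) + 544·(1/16) = 4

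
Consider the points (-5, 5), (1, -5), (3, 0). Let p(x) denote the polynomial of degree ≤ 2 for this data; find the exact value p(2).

L_0(2) = (1)·(-1)/[(-6)·(-8)] = -1/48
L_1(2) = (7)·(-1)/[(6)·(-2)] = 7/12
L_2(2) = (7)·(1)/[(8)·(2)] = 7/16
Sum: 5·(-1/48) + (-5)·(7/12) + 0 = -145/48

-145/48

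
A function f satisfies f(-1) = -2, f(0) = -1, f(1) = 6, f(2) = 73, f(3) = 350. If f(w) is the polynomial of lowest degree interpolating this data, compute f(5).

L_0(5) = (5)·(4)·(3)·(2)/[(-1)·(-2)·(-3)·(-4)] = 5
L_1(5) = (6)·(4)·(3)·(2)/[(1)·(-1)·(-2)·(-3)] = -24
L_2(5) = (6)·(5)·(3)·(2)/[(2)·(1)·(-1)·(-2)] = 45
L_3(5) = (6)·(5)·(4)·(2)/[(3)·(2)·(1)·(-1)] = -40
L_4(5) = (6)·(5)·(4)·(3)/[(4)·(3)·(2)·(1)] = 15
Sum: (-2)·(5) + (-1)·(-24) + 6·(45) + 73·(-40) + 350·(15) = 2614

2614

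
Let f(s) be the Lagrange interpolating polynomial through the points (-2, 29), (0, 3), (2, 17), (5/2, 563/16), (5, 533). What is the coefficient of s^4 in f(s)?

L_0(s) = s(s - 2)(s - 5/2)(s - 5) / [252] = (1/252)s^4 - (19/504)s^3 + (55/504)s^2 - (25/252)s
L_1(s) = (s + 2)(s - 2)(s - 5/2)(s - 5) / [-50] = -(1/50)s^4 + (3/20)s^3 - (17/100)s^2 - (3/5)s + 1
L_2(s) = (s + 2)s(s - 5/2)(s - 5) / [12] = (1/12)s^4 - (11/24)s^3 - (5/24)s^2 + (25/12)s
L_3(s) = (s + 2)s(s - 2)(s - 5) / [-225/16] = -(16/225)s^4 + (16/45)s^3 + (64/225)s^2 - (64/45)s
L_4(s) = (s + 2)s(s - 2)(s - 5/2) / [525/2] = (2/525)s^4 - (1/105)s^3 - (8/525)s^2 + (4/105)s
f(s) = 29·L_0 + 3·L_1 + 17·L_2 + (563/16)·L_3 + 533·L_4
Only the coefficient of s^4 is needed; take it from each L_i and combine:
29·(1/252) + 3·(-1/50) + 17·(1/12) + (563/16)·(-16/225) + 533·(2/525) = 1

1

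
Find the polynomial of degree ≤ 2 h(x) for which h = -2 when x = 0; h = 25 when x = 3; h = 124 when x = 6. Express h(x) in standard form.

Build the Lagrange basis polynomials:
L_0(x) = (x - 3)(x - 6) / [18] = (1/18)x^2 - (1/2)x + 1
L_1(x) = x(x - 6) / [-9] = -(1/9)x^2 + (2/3)x
L_2(x) = x(x - 3) / [18] = (1/18)x^2 - (1/6)x
h(x) = (-2)·L_0 + 25·L_1 + 124·L_2
  (-2)·L_0(x) = -(1/9)x^2 + x - 2
  25·L_1(x) = -(25/9)x^2 + (50/3)x
  124·L_2(x) = (62/9)x^2 - (62/3)x
Adding term by term: 4x^2 - 3x - 2

h(x) = 4x^2 - 3x - 2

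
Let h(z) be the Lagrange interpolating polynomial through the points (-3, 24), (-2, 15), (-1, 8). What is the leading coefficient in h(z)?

Build the Lagrange basis polynomials:
L_0(z) = (z + 2)(z + 1) / [2] = (1/2)z^2 + (3/2)z + 1
L_1(z) = (z + 3)(z + 1) / [-1] = -z^2 - 4z - 3
L_2(z) = (z + 3)(z + 2) / [2] = (1/2)z^2 + (5/2)z + 3
h(z) = 24·L_0 + 15·L_1 + 8·L_2
Only the coefficient of z^2 is needed; take it from each L_i and combine:
24·(1/2) + 15·(-1) + 8·(1/2) = 1

1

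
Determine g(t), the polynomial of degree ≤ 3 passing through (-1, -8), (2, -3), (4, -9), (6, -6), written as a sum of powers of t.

g(t) = (247/840)t^3 - (673/280)t^2 + (1339/420)t - 74/35

Build the Lagrange basis polynomials:
L_0(t) = (t - 2)(t - 4)(t - 6) / [-105] = -(1/105)t^3 + (4/35)t^2 - (44/105)t + 16/35
L_1(t) = (t + 1)(t - 4)(t - 6) / [24] = (1/24)t^3 - (3/8)t^2 + (7/12)t + 1
L_2(t) = (t + 1)(t - 2)(t - 6) / [-20] = -(1/20)t^3 + (7/20)t^2 - (1/5)t - 3/5
L_3(t) = (t + 1)(t - 2)(t - 4) / [56] = (1/56)t^3 - (5/56)t^2 + (1/28)t + 1/7
g(t) = (-8)·L_0 + (-3)·L_1 + (-9)·L_2 + (-6)·L_3
  (-8)·L_0(t) = (8/105)t^3 - (32/35)t^2 + (352/105)t - 128/35
  (-3)·L_1(t) = -(1/8)t^3 + (9/8)t^2 - (7/4)t - 3
  (-9)·L_2(t) = (9/20)t^3 - (63/20)t^2 + (9/5)t + 27/5
  (-6)·L_3(t) = -(3/28)t^3 + (15/28)t^2 - (3/14)t - 6/7
Adding term by term: (247/840)t^3 - (673/280)t^2 + (1339/420)t - 74/35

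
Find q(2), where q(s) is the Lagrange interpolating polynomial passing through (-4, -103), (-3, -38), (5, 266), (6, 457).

17

Evaluate each Lagrange basis at s = 2:
L_0(2) = (5)·(-3)·(-4)/[(-1)·(-9)·(-10)] = -2/3
L_1(2) = (6)·(-3)·(-4)/[(1)·(-8)·(-9)] = 1
L_2(2) = (6)·(5)·(-4)/[(9)·(8)·(-1)] = 5/3
L_3(2) = (6)·(5)·(-3)/[(10)·(9)·(1)] = -1
Sum: (-103)·(-2/3) + (-38)·(1) + 266·(5/3) + 457·(-1) = 17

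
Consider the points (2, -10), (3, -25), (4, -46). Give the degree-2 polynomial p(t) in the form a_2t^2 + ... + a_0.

Newton's divided differences:
p[2,3] = (-25 - (-10)) / (3 - 2) = -15
p[3,4] = (-46 - (-25)) / (4 - 3) = -21
p[2,3,4] = (-21 - (-15)) / (4 - 2) = -3
p(t) = -10 + (-15)·(t - 2) + (-3)·(t - 2)(t - 3)
Expanding: p(t) = -3t^2 + 2

p(t) = -3t^2 + 2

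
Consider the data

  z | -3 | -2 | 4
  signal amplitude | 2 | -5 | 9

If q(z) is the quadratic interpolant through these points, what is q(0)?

Evaluate each Lagrange basis at z = 0:
L_0(0) = (2)·(-4)/[(-1)·(-7)] = -8/7
L_1(0) = (3)·(-4)/[(1)·(-6)] = 2
L_2(0) = (3)·(2)/[(7)·(6)] = 1/7
Sum: 2·(-8/7) + (-5)·(2) + 9·(1/7) = -11

-11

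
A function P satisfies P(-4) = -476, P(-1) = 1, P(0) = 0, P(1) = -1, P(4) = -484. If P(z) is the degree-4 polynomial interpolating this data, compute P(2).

Evaluate each Lagrange basis at z = 2:
L_0(2) = (3)·(2)·(1)·(-2)/[(-3)·(-4)·(-5)·(-8)] = -1/40
L_1(2) = (6)·(2)·(1)·(-2)/[(3)·(-1)·(-2)·(-5)] = 4/5
L_2(2) = (6)·(3)·(1)·(-2)/[(4)·(1)·(-1)·(-4)] = -9/4
L_3(2) = (6)·(3)·(2)·(-2)/[(5)·(2)·(1)·(-3)] = 12/5
L_4(2) = (6)·(3)·(2)·(1)/[(8)·(5)·(4)·(3)] = 3/40
Sum: (-476)·(-1/40) + 1·(4/5) + 0 + (-1)·(12/5) + (-484)·(3/40) = -26

-26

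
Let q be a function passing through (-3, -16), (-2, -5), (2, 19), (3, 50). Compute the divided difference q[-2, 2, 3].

5

q[-2,2] = (19 - (-5)) / (2 - (-2)) = 6
q[2,3] = (50 - 19) / (3 - 2) = 31
q[-2,2,3] = (31 - 6) / (3 - (-2)) = 5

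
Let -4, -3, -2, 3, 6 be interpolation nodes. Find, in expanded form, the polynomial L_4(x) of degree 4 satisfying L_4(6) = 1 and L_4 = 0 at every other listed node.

L_4(x) = (x + 4)(x + 3)(x + 2)(x - 3) / [(10)·(9)·(8)·(3)]
       = (x^4 + 6x^3 - x^2 - 54x - 72) / (2160)

L_4(x) = (1/2160)x^4 + (1/360)x^3 - (1/2160)x^2 - (1/40)x - 1/30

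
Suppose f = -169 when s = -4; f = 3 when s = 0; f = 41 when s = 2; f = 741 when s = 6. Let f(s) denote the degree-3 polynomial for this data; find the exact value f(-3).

Using Newton's divided-difference form:
f[-4,0] = (3 - (-169)) / (0 - (-4)) = 43
f[0,2] = (41 - 3) / (2 - 0) = 19
f[2,6] = (741 - 41) / (6 - 2) = 175
f[-4,0,2] = (19 - 43) / (2 - (-4)) = -4
f[0,2,6] = (175 - 19) / (6 - 0) = 26
f[-4,0,2,6] = (26 - (-4)) / (6 - (-4)) = 3
f(-3) = -169 + 43·(1) + (-4)·(1)·(-3) + 3·(1)·(-3)·(-5) = -69

-69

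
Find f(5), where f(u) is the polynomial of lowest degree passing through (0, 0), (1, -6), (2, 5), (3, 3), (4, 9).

Evaluate each Lagrange basis at u = 5:
L_0(5) = (4)·(3)·(2)·(1)/[(-1)·(-2)·(-3)·(-4)] = 1
L_1(5) = (5)·(3)·(2)·(1)/[(1)·(-1)·(-2)·(-3)] = -5
L_2(5) = (5)·(4)·(2)·(1)/[(2)·(1)·(-1)·(-2)] = 10
L_3(5) = (5)·(4)·(3)·(1)/[(3)·(2)·(1)·(-1)] = -10
L_4(5) = (5)·(4)·(3)·(2)/[(4)·(3)·(2)·(1)] = 5
Sum: 0 + (-6)·(-5) + 5·(10) + 3·(-10) + 9·(5) = 95

95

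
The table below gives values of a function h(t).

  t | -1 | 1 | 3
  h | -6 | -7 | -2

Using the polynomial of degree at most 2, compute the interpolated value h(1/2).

Using Newton's divided-difference form:
h[-1,1] = (-7 - (-6)) / (1 - (-1)) = -1/2
h[1,3] = (-2 - (-7)) / (3 - 1) = 5/2
h[-1,1,3] = (5/2 - (-1/2)) / (3 - (-1)) = 3/4
h(1/2) = -6 + (-1/2)·(3/2) + (3/4)·(3/2)·(-1/2) = -117/16

-117/16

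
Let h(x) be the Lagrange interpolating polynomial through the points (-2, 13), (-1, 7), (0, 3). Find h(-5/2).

L_0(-5/2) = (-3/2)·(-5/2)/[(-1)·(-2)] = 15/8
L_1(-5/2) = (-1/2)·(-5/2)/[(1)·(-1)] = -5/4
L_2(-5/2) = (-1/2)·(-3/2)/[(2)·(1)] = 3/8
Sum: 13·(15/8) + 7·(-5/4) + 3·(3/8) = 67/4

67/4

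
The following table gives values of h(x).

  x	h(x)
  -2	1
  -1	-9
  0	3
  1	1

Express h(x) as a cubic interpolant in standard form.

Build the Lagrange basis polynomials:
L_0(x) = (x + 1)x(x - 1) / [-6] = -(1/6)x^3 + (1/6)x
L_1(x) = (x + 2)x(x - 1) / [2] = (1/2)x^3 + (1/2)x^2 - x
L_2(x) = (x + 2)(x + 1)(x - 1) / [-2] = -(1/2)x^3 - x^2 + (1/2)x + 1
L_3(x) = (x + 2)(x + 1)x / [6] = (1/6)x^3 + (1/2)x^2 + (1/3)x
h(x) = 1·L_0 + (-9)·L_1 + 3·L_2 + 1·L_3
  1·L_0(x) = -(1/6)x^3 + (1/6)x
  (-9)·L_1(x) = -(9/2)x^3 - (9/2)x^2 + 9x
  3·L_2(x) = -(3/2)x^3 - 3x^2 + (3/2)x + 3
  1·L_3(x) = (1/6)x^3 + (1/2)x^2 + (1/3)x
Adding term by term: -6x^3 - 7x^2 + 11x + 3

h(x) = -6x^3 - 7x^2 + 11x + 3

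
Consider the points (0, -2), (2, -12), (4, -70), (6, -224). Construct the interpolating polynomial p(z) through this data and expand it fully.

Build the Lagrange basis polynomials:
L_0(z) = (z - 2)(z - 4)(z - 6) / [-48] = -(1/48)z^3 + (1/4)z^2 - (11/12)z + 1
L_1(z) = z(z - 4)(z - 6) / [16] = (1/16)z^3 - (5/8)z^2 + (3/2)z
L_2(z) = z(z - 2)(z - 6) / [-16] = -(1/16)z^3 + (1/2)z^2 - (3/4)z
L_3(z) = z(z - 2)(z - 4) / [48] = (1/48)z^3 - (1/8)z^2 + (1/6)z
p(z) = (-2)·L_0 + (-12)·L_1 + (-70)·L_2 + (-224)·L_3
  (-2)·L_0(z) = (1/24)z^3 - (1/2)z^2 + (11/6)z - 2
  (-12)·L_1(z) = -(3/4)z^3 + (15/2)z^2 - 18z
  (-70)·L_2(z) = (35/8)z^3 - 35z^2 + (105/2)z
  (-224)·L_3(z) = -(14/3)z^3 + 28z^2 - (112/3)z
Adding term by term: -z^3 - z - 2

p(z) = -z^3 - z - 2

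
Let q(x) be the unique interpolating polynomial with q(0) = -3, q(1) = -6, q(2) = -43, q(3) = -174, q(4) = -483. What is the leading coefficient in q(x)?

-1

The leading coefficient equals the top divided difference q[0,1,2,3,4].
q[0,1] = (-6 - (-3)) / (1 - 0) = -3
q[1,2] = (-43 - (-6)) / (2 - 1) = -37
q[2,3] = (-174 - (-43)) / (3 - 2) = -131
q[3,4] = (-483 - (-174)) / (4 - 3) = -309
q[0,1,2] = (-37 - (-3)) / (2 - 0) = -17
q[1,2,3] = (-131 - (-37)) / (3 - 1) = -47
q[2,3,4] = (-309 - (-131)) / (4 - 2) = -89
q[0,1,2,3] = (-47 - (-17)) / (3 - 0) = -10
q[1,2,3,4] = (-89 - (-47)) / (4 - 1) = -14
q[0,1,2,3,4] = (-14 - (-10)) / (4 - 0) = -1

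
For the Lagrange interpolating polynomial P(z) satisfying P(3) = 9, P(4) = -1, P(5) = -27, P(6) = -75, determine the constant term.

3

L_0(z) = (z - 4)(z - 5)(z - 6) / [-6] = -(1/6)z^3 + (5/2)z^2 - (37/3)z + 20
L_1(z) = (z - 3)(z - 5)(z - 6) / [2] = (1/2)z^3 - 7z^2 + (63/2)z - 45
L_2(z) = (z - 3)(z - 4)(z - 6) / [-2] = -(1/2)z^3 + (13/2)z^2 - 27z + 36
L_3(z) = (z - 3)(z - 4)(z - 5) / [6] = (1/6)z^3 - 2z^2 + (47/6)z - 10
P(z) = 9·L_0 + (-1)·L_1 + (-27)·L_2 + (-75)·L_3
Only the constant term is needed; take it from each L_i and combine:
9·(20) + (-1)·(-45) + (-27)·(36) + (-75)·(-10) = 3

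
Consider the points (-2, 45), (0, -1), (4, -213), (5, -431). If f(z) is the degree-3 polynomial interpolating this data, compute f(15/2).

-6109/4

L_0(15/2) = (15/2)·(7/2)·(5/2)/[(-2)·(-6)·(-7)] = -25/32
L_1(15/2) = (19/2)·(7/2)·(5/2)/[(2)·(-4)·(-5)] = 133/64
L_2(15/2) = (19/2)·(15/2)·(5/2)/[(6)·(4)·(-1)] = -475/64
L_3(15/2) = (19/2)·(15/2)·(7/2)/[(7)·(5)·(1)] = 57/8
Sum: 45·(-25/32) + (-1)·(133/64) + (-213)·(-475/64) + (-431)·(57/8) = -6109/4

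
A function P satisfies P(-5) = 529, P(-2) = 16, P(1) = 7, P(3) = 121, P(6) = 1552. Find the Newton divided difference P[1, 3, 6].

P[1,3] = (121 - 7) / (3 - 1) = 57
P[3,6] = (1552 - 121) / (6 - 3) = 477
P[1,3,6] = (477 - 57) / (6 - 1) = 84

84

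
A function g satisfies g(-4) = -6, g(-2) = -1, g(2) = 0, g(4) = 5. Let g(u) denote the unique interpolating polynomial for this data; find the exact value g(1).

-17/32

Evaluate each Lagrange basis at u = 1:
L_0(1) = (3)·(-1)·(-3)/[(-2)·(-6)·(-8)] = -3/32
L_1(1) = (5)·(-1)·(-3)/[(2)·(-4)·(-6)] = 5/16
L_2(1) = (5)·(3)·(-3)/[(6)·(4)·(-2)] = 15/16
L_3(1) = (5)·(3)·(-1)/[(8)·(6)·(2)] = -5/32
Sum: (-6)·(-3/32) + (-1)·(5/16) + 0 + 5·(-5/32) = -17/32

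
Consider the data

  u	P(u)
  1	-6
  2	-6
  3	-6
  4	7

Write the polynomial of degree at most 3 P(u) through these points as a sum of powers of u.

Newton's divided differences:
P[1,2] = (-6 - (-6)) / (2 - 1) = 0
P[2,3] = (-6 - (-6)) / (3 - 2) = 0
P[3,4] = (7 - (-6)) / (4 - 3) = 13
P[1,2,3] = (0 - 0) / (3 - 1) = 0
P[2,3,4] = (13 - 0) / (4 - 2) = 13/2
P[1,2,3,4] = (13/2 - 0) / (4 - 1) = 13/6
P(u) = -6 + (13/6)·(u - 1)(u - 2)(u - 3)
Expanding: P(u) = (13/6)u^3 - 13u^2 + (143/6)u - 19

P(u) = (13/6)u^3 - 13u^2 + (143/6)u - 19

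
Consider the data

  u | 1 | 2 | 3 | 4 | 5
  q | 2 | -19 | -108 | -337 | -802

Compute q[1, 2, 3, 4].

-12

q[1,2] = (-19 - 2) / (2 - 1) = -21
q[2,3] = (-108 - (-19)) / (3 - 2) = -89
q[3,4] = (-337 - (-108)) / (4 - 3) = -229
q[1,2,3] = (-89 - (-21)) / (3 - 1) = -34
q[2,3,4] = (-229 - (-89)) / (4 - 2) = -70
q[1,2,3,4] = (-70 - (-34)) / (4 - 1) = -12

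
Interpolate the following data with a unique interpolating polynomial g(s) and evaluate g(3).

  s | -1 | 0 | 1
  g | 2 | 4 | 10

Using Newton's divided-difference form:
g[-1,0] = (4 - 2) / (0 - (-1)) = 2
g[0,1] = (10 - 4) / (1 - 0) = 6
g[-1,0,1] = (6 - 2) / (1 - (-1)) = 2
g(3) = 2 + 2·(4) + 2·(4)·(3) = 34

34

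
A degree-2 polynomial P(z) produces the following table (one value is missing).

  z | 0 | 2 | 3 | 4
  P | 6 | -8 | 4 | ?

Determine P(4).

The 3 known values determine P uniquely (degree ≤ 2).
Evaluate each Lagrange basis at z = 4:
L_0(4) = (2)·(1)/[(-2)·(-3)] = 1/3
L_1(4) = (4)·(1)/[(2)·(-1)] = -2
L_2(4) = (4)·(2)/[(3)·(1)] = 8/3
Sum: 6·(1/3) + (-8)·(-2) + 4·(8/3) = 86/3

86/3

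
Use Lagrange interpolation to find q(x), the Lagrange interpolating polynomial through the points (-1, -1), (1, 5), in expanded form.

Build the Lagrange basis polynomials:
L_0(x) = (x - 1) / [-2] = -(1/2)x + 1/2
L_1(x) = (x + 1) / [2] = (1/2)x + 1/2
q(x) = (-1)·L_0 + 5·L_1
  (-1)·L_0(x) = (1/2)x - 1/2
  5·L_1(x) = (5/2)x + 5/2
Adding term by term: 3x + 2

q(x) = 3x + 2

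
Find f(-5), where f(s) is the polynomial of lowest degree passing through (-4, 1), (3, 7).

Evaluate each Lagrange basis at s = -5:
L_0(-5) = (-8)/[(-7)] = 8/7
L_1(-5) = (-1)/[(7)] = -1/7
Sum: 1·(8/7) + 7·(-1/7) = 1/7

1/7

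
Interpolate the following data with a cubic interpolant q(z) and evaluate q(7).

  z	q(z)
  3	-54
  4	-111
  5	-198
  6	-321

-486

Evaluate each Lagrange basis at z = 7:
L_0(7) = (3)·(2)·(1)/[(-1)·(-2)·(-3)] = -1
L_1(7) = (4)·(2)·(1)/[(1)·(-1)·(-2)] = 4
L_2(7) = (4)·(3)·(1)/[(2)·(1)·(-1)] = -6
L_3(7) = (4)·(3)·(2)/[(3)·(2)·(1)] = 4
Sum: (-54)·(-1) + (-111)·(4) + (-198)·(-6) + (-321)·(4) = -486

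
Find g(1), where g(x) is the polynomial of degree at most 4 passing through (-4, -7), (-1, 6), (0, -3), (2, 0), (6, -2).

Using Newton's divided-difference form:
g[-4,-1] = (6 - (-7)) / (-1 - (-4)) = 13/3
g[-1,0] = (-3 - 6) / (0 - (-1)) = -9
g[0,2] = (0 - (-3)) / (2 - 0) = 3/2
g[2,6] = (-2 - 0) / (6 - 2) = -1/2
g[-4,-1,0] = (-9 - 13/3) / (0 - (-4)) = -10/3
g[-1,0,2] = (3/2 - (-9)) / (2 - (-1)) = 7/2
g[0,2,6] = (-1/2 - 3/2) / (6 - 0) = -1/3
g[-4,-1,0,2] = (7/2 - (-10/3)) / (2 - (-4)) = 41/36
g[-1,0,2,6] = (-1/3 - 7/2) / (6 - (-1)) = -23/42
g[-4,-1,0,2,6] = (-23/42 - 41/36) / (6 - (-4)) = -85/504
g(1) = -7 + (13/3)·(5) + (-10/3)·(5)·(2) + (41/36)·(5)·(2)·(1) + (-85/504)·(5)·(2)·(1)·(-1) = -1409/252

-1409/252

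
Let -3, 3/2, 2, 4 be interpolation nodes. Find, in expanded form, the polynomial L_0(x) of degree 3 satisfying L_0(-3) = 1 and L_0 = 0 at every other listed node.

L_0(x) = -(2/315)x^3 + (1/21)x^2 - (34/315)x + 8/105

L_0(x) = (x - 3/2)(x - 2)(x - 4) / [(-9/2)·(-5)·(-7)]
       = (x^3 - (15/2)x^2 + 17x - 12) / (-315/2)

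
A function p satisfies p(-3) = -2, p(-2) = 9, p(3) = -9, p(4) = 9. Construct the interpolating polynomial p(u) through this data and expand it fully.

Newton's divided differences:
p[-3,-2] = (9 - (-2)) / (-2 - (-3)) = 11
p[-2,3] = (-9 - 9) / (3 - (-2)) = -18/5
p[3,4] = (9 - (-9)) / (4 - 3) = 18
p[-3,-2,3] = (-18/5 - 11) / (3 - (-3)) = -73/30
p[-2,3,4] = (18 - (-18/5)) / (4 - (-2)) = 18/5
p[-3,-2,3,4] = (18/5 - (-73/30)) / (4 - (-3)) = 181/210
p(u) = -2 + 11·(u + 3) + (-73/30)·(u + 3)(u + 2) + (181/210)·(u + 3)(u + 2)(u - 3)
Expanding: p(u) = (181/210)u^3 - (149/210)u^2 - (937/105)u + 31/35

p(u) = (181/210)u^3 - (149/210)u^2 - (937/105)u + 31/35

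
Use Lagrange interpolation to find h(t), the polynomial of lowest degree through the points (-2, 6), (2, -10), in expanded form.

h(t) = -4t - 2

L_0(t) = (t - 2) / [-4] = -(1/4)t + 1/2
L_1(t) = (t + 2) / [4] = (1/4)t + 1/2
h(t) = 6·L_0 + (-10)·L_1
  6·L_0(t) = -(3/2)t + 3
  (-10)·L_1(t) = -(5/2)t - 5
Adding term by term: -4t - 2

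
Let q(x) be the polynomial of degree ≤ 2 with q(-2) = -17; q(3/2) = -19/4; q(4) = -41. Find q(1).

Using Newton's divided-difference form:
q[-2,3/2] = (-19/4 - (-17)) / (3/2 - (-2)) = 7/2
q[3/2,4] = (-41 - (-19/4)) / (4 - 3/2) = -29/2
q[-2,3/2,4] = (-29/2 - 7/2) / (4 - (-2)) = -3
q(1) = -17 + (7/2)·(3) + (-3)·(3)·(-1/2) = -2

-2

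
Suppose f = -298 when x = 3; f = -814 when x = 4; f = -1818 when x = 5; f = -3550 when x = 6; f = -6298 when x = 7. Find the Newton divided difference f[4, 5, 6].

f[4,5] = (-1818 - (-814)) / (5 - 4) = -1004
f[5,6] = (-3550 - (-1818)) / (6 - 5) = -1732
f[4,5,6] = (-1732 - (-1004)) / (6 - 4) = -364

-364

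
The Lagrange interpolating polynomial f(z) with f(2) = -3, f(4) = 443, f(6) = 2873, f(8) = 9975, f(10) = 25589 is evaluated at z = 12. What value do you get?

54707

Evaluate each Lagrange basis at z = 12:
L_0(12) = (8)·(6)·(4)·(2)/[(-2)·(-4)·(-6)·(-8)] = 1
L_1(12) = (10)·(6)·(4)·(2)/[(2)·(-2)·(-4)·(-6)] = -5
L_2(12) = (10)·(8)·(4)·(2)/[(4)·(2)·(-2)·(-4)] = 10
L_3(12) = (10)·(8)·(6)·(2)/[(6)·(4)·(2)·(-2)] = -10
L_4(12) = (10)·(8)·(6)·(4)/[(8)·(6)·(4)·(2)] = 5
Sum: (-3)·(1) + 443·(-5) + 2873·(10) + 9975·(-10) + 25589·(5) = 54707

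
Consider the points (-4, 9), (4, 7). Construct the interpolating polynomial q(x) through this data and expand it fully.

L_0(x) = (x - 4) / [-8] = -(1/8)x + 1/2
L_1(x) = (x + 4) / [8] = (1/8)x + 1/2
q(x) = 9·L_0 + 7·L_1
  9·L_0(x) = -(9/8)x + 9/2
  7·L_1(x) = (7/8)x + 7/2
Adding term by term: -(1/4)x + 8

q(x) = -(1/4)x + 8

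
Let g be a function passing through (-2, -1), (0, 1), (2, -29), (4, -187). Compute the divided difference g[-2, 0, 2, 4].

g[-2,0] = (1 - (-1)) / (0 - (-2)) = 1
g[0,2] = (-29 - 1) / (2 - 0) = -15
g[2,4] = (-187 - (-29)) / (4 - 2) = -79
g[-2,0,2] = (-15 - 1) / (2 - (-2)) = -4
g[0,2,4] = (-79 - (-15)) / (4 - 0) = -16
g[-2,0,2,4] = (-16 - (-4)) / (4 - (-2)) = -2

-2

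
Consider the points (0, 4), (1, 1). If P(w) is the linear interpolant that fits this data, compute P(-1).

7

L_0(-1) = (-2)/[(-1)] = 2
L_1(-1) = (-1)/[(1)] = -1
Sum: 4·(2) + 1·(-1) = 7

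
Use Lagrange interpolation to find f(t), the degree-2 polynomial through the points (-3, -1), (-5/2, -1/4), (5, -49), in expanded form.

f(t) = -t^2 - 4t - 4

L_0(t) = (t + 5/2)(t - 5) / [4] = (1/4)t^2 - (5/8)t - 25/8
L_1(t) = (t + 3)(t - 5) / [-15/4] = -(4/15)t^2 + (8/15)t + 4
L_2(t) = (t + 3)(t + 5/2) / [60] = (1/60)t^2 + (11/120)t + 1/8
f(t) = (-1)·L_0 + (-1/4)·L_1 + (-49)·L_2
  (-1)·L_0(t) = -(1/4)t^2 + (5/8)t + 25/8
  (-1/4)·L_1(t) = (1/15)t^2 - (2/15)t - 1
  (-49)·L_2(t) = -(49/60)t^2 - (539/120)t - 49/8
Adding term by term: -t^2 - 4t - 4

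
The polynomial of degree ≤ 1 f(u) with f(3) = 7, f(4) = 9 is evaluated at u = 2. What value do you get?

5

L_0(2) = (-2)/[(-1)] = 2
L_1(2) = (-1)/[(1)] = -1
Sum: 7·(2) + 9·(-1) = 5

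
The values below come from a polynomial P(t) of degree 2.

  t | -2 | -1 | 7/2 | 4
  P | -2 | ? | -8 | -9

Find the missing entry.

The 3 known values determine P uniquely (degree ≤ 2).
Evaluate each Lagrange basis at t = -1:
L_0(-1) = (-9/2)·(-5)/[(-11/2)·(-6)] = 15/22
L_1(-1) = (1)·(-5)/[(11/2)·(-1/2)] = 20/11
L_2(-1) = (1)·(-9/2)/[(6)·(1/2)] = -3/2
Sum: (-2)·(15/22) + (-8)·(20/11) + (-9)·(-3/2) = -53/22

-53/22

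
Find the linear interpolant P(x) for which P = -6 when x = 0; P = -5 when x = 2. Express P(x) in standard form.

P(x) = (1/2)x - 6

L_0(x) = (x - 2) / [-2] = -(1/2)x + 1
L_1(x) = x / [2] = (1/2)x
P(x) = (-6)·L_0 + (-5)·L_1
  (-6)·L_0(x) = 3x - 6
  (-5)·L_1(x) = -(5/2)x
Adding term by term: (1/2)x - 6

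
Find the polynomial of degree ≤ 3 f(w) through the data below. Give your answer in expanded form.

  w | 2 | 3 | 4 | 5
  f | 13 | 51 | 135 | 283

f(w) = 3w^3 - 4w^2 + w + 3

L_0(w) = (w - 3)(w - 4)(w - 5) / [-6] = -(1/6)w^3 + 2w^2 - (47/6)w + 10
L_1(w) = (w - 2)(w - 4)(w - 5) / [2] = (1/2)w^3 - (11/2)w^2 + 19w - 20
L_2(w) = (w - 2)(w - 3)(w - 5) / [-2] = -(1/2)w^3 + 5w^2 - (31/2)w + 15
L_3(w) = (w - 2)(w - 3)(w - 4) / [6] = (1/6)w^3 - (3/2)w^2 + (13/3)w - 4
f(w) = 13·L_0 + 51·L_1 + 135·L_2 + 283·L_3
  13·L_0(w) = -(13/6)w^3 + 26w^2 - (611/6)w + 130
  51·L_1(w) = (51/2)w^3 - (561/2)w^2 + 969w - 1020
  135·L_2(w) = -(135/2)w^3 + 675w^2 - (4185/2)w + 2025
  283·L_3(w) = (283/6)w^3 - (849/2)w^2 + (3679/3)w - 1132
Adding term by term: 3w^3 - 4w^2 + w + 3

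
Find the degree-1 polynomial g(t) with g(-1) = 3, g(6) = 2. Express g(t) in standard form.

Build the Lagrange basis polynomials:
L_0(t) = (t - 6) / [-7] = -(1/7)t + 6/7
L_1(t) = (t + 1) / [7] = (1/7)t + 1/7
g(t) = 3·L_0 + 2·L_1
  3·L_0(t) = -(3/7)t + 18/7
  2·L_1(t) = (2/7)t + 2/7
Adding term by term: -(1/7)t + 20/7

g(t) = -(1/7)t + 20/7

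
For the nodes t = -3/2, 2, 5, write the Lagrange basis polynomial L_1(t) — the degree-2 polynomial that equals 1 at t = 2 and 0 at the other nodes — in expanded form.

L_1(t) = -(2/21)t^2 + (1/3)t + 5/7

L_1(t) = (t + 3/2)(t - 5) / [(7/2)·(-3)]
       = (t^2 - (7/2)t - 15/2) / (-21/2)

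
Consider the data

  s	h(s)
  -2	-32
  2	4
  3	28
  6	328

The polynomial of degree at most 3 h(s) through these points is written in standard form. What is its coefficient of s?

Build the Lagrange basis polynomials:
L_0(s) = (s - 2)(s - 3)(s - 6) / [-160] = -(1/160)s^3 + (11/160)s^2 - (9/40)s + 9/40
L_1(s) = (s + 2)(s - 3)(s - 6) / [16] = (1/16)s^3 - (7/16)s^2 + 9/4
L_2(s) = (s + 2)(s - 2)(s - 6) / [-15] = -(1/15)s^3 + (2/5)s^2 + (4/15)s - 8/5
L_3(s) = (s + 2)(s - 2)(s - 3) / [96] = (1/96)s^3 - (1/32)s^2 - (1/24)s + 1/8
h(s) = (-32)·L_0 + 4·L_1 + 28·L_2 + 328·L_3
Only the coefficient of s is needed; take it from each L_i and combine:
(-32)·(-9/40) + 4·(0) + 28·(4/15) + 328·(-1/24) = 1

1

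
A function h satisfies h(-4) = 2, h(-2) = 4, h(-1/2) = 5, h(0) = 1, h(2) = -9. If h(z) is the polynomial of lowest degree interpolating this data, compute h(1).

L_0(1) = (3)·(3/2)·(1)·(-1)/[(-2)·(-7/2)·(-4)·(-6)] = -3/112
L_1(1) = (5)·(3/2)·(1)·(-1)/[(2)·(-3/2)·(-2)·(-4)] = 5/16
L_2(1) = (5)·(3)·(1)·(-1)/[(7/2)·(3/2)·(-1/2)·(-5/2)] = -16/7
L_3(1) = (5)·(3)·(3/2)·(-1)/[(4)·(2)·(1/2)·(-2)] = 45/16
L_4(1) = (5)·(3)·(3/2)·(1)/[(6)·(4)·(5/2)·(2)] = 3/16
Sum: 2·(-3/112) + 4·(5/16) + 5·(-16/7) + 1·(45/16) + (-9)·(3/16) = -255/28

-255/28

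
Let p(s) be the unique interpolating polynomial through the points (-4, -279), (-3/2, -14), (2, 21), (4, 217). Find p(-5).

Using Newton's divided-difference form:
p[-4,-3/2] = (-14 - (-279)) / (-3/2 - (-4)) = 106
p[-3/2,2] = (21 - (-14)) / (2 - (-3/2)) = 10
p[2,4] = (217 - 21) / (4 - 2) = 98
p[-4,-3/2,2] = (10 - 106) / (2 - (-4)) = -16
p[-3/2,2,4] = (98 - 10) / (4 - (-3/2)) = 16
p[-4,-3/2,2,4] = (16 - (-16)) / (4 - (-4)) = 4
p(-5) = -279 + 106·(-1) + (-16)·(-1)·(-7/2) + 4·(-1)·(-7/2)·(-7) = -539

-539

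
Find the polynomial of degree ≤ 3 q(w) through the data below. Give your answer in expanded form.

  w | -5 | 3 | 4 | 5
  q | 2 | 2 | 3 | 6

q(w) = (4/45)w^3 - (1/15)w^2 - (82/45)w + 17/3

Build the Lagrange basis polynomials:
L_0(w) = (w - 3)(w - 4)(w - 5) / [-720] = -(1/720)w^3 + (1/60)w^2 - (47/720)w + 1/12
L_1(w) = (w + 5)(w - 4)(w - 5) / [16] = (1/16)w^3 - (1/4)w^2 - (25/16)w + 25/4
L_2(w) = (w + 5)(w - 3)(w - 5) / [-9] = -(1/9)w^3 + (1/3)w^2 + (25/9)w - 25/3
L_3(w) = (w + 5)(w - 3)(w - 4) / [20] = (1/20)w^3 - (1/10)w^2 - (23/20)w + 3
q(w) = 2·L_0 + 2·L_1 + 3·L_2 + 6·L_3
  2·L_0(w) = -(1/360)w^3 + (1/30)w^2 - (47/360)w + 1/6
  2·L_1(w) = (1/8)w^3 - (1/2)w^2 - (25/8)w + 25/2
  3·L_2(w) = -(1/3)w^3 + w^2 + (25/3)w - 25
  6·L_3(w) = (3/10)w^3 - (3/5)w^2 - (69/10)w + 18
Adding term by term: (4/45)w^3 - (1/15)w^2 - (82/45)w + 17/3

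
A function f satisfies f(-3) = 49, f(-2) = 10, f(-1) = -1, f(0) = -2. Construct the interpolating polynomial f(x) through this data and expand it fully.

f(x) = -3x^3 - 4x^2 - 2x - 2

L_0(x) = (x + 2)(x + 1)x / [-6] = -(1/6)x^3 - (1/2)x^2 - (1/3)x
L_1(x) = (x + 3)(x + 1)x / [2] = (1/2)x^3 + 2x^2 + (3/2)x
L_2(x) = (x + 3)(x + 2)x / [-2] = -(1/2)x^3 - (5/2)x^2 - 3x
L_3(x) = (x + 3)(x + 2)(x + 1) / [6] = (1/6)x^3 + x^2 + (11/6)x + 1
f(x) = 49·L_0 + 10·L_1 + (-1)·L_2 + (-2)·L_3
  49·L_0(x) = -(49/6)x^3 - (49/2)x^2 - (49/3)x
  10·L_1(x) = 5x^3 + 20x^2 + 15x
  (-1)·L_2(x) = (1/2)x^3 + (5/2)x^2 + 3x
  (-2)·L_3(x) = -(1/3)x^3 - 2x^2 - (11/3)x - 2
Adding term by term: -3x^3 - 4x^2 - 2x - 2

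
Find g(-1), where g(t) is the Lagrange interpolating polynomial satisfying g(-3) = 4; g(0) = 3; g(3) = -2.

L_0(-1) = (-1)·(-4)/[(-3)·(-6)] = 2/9
L_1(-1) = (2)·(-4)/[(3)·(-3)] = 8/9
L_2(-1) = (2)·(-1)/[(6)·(3)] = -1/9
Sum: 4·(2/9) + 3·(8/9) + (-2)·(-1/9) = 34/9

34/9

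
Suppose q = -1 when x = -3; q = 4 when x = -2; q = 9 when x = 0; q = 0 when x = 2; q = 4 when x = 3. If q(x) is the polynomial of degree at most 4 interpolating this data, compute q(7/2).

4217/320

Using Newton's divided-difference form:
q[-3,-2] = (4 - (-1)) / (-2 - (-3)) = 5
q[-2,0] = (9 - 4) / (0 - (-2)) = 5/2
q[0,2] = (0 - 9) / (2 - 0) = -9/2
q[2,3] = (4 - 0) / (3 - 2) = 4
q[-3,-2,0] = (5/2 - 5) / (0 - (-3)) = -5/6
q[-2,0,2] = (-9/2 - 5/2) / (2 - (-2)) = -7/4
q[0,2,3] = (4 - (-9/2)) / (3 - 0) = 17/6
q[-3,-2,0,2] = (-7/4 - (-5/6)) / (2 - (-3)) = -11/60
q[-2,0,2,3] = (17/6 - (-7/4)) / (3 - (-2)) = 11/12
q[-3,-2,0,2,3] = (11/12 - (-11/60)) / (3 - (-3)) = 11/60
q(7/2) = -1 + 5·(13/2) + (-5/6)·(13/2)·(11/2) + (-11/60)·(13/2)·(11/2)·(7/2) + (11/60)·(13/2)·(11/2)·(7/2)·(3/2) = 4217/320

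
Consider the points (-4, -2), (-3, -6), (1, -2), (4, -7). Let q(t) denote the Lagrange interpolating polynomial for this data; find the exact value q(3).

-5/2

L_0(3) = (6)·(2)·(-1)/[(-1)·(-5)·(-8)] = 3/10
L_1(3) = (7)·(2)·(-1)/[(1)·(-4)·(-7)] = -1/2
L_2(3) = (7)·(6)·(-1)/[(5)·(4)·(-3)] = 7/10
L_3(3) = (7)·(6)·(2)/[(8)·(7)·(3)] = 1/2
Sum: (-2)·(3/10) + (-6)·(-1/2) + (-2)·(7/10) + (-7)·(1/2) = -5/2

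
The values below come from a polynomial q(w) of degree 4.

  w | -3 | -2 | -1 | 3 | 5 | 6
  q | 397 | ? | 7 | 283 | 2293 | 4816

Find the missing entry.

The 5 known values determine q uniquely (degree ≤ 4).
Evaluate each Lagrange basis at w = -2:
L_0(-2) = (-1)·(-5)·(-7)·(-8)/[(-2)·(-6)·(-8)·(-9)] = 35/108
L_1(-2) = (1)·(-5)·(-7)·(-8)/[(2)·(-4)·(-6)·(-7)] = 5/6
L_2(-2) = (1)·(-1)·(-7)·(-8)/[(6)·(4)·(-2)·(-3)] = -7/18
L_3(-2) = (1)·(-1)·(-5)·(-8)/[(8)·(6)·(2)·(-1)] = 5/12
L_4(-2) = (1)·(-1)·(-5)·(-7)/[(9)·(7)·(3)·(1)] = -5/27
Sum: 397·(35/108) + 7·(5/6) + 283·(-7/18) + 2293·(5/12) + 4816·(-5/27) = 88

88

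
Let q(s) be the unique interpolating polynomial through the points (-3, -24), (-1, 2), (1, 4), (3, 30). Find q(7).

346

Evaluate each Lagrange basis at s = 7:
L_0(7) = (8)·(6)·(4)/[(-2)·(-4)·(-6)] = -4
L_1(7) = (10)·(6)·(4)/[(2)·(-2)·(-4)] = 15
L_2(7) = (10)·(8)·(4)/[(4)·(2)·(-2)] = -20
L_3(7) = (10)·(8)·(6)/[(6)·(4)·(2)] = 10
Sum: (-24)·(-4) + 2·(15) + 4·(-20) + 30·(10) = 346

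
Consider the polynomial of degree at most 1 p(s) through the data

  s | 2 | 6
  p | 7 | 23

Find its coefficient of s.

The leading coefficient equals the top divided difference p[2,6].
p[2,6] = (23 - 7) / (6 - 2) = 4

4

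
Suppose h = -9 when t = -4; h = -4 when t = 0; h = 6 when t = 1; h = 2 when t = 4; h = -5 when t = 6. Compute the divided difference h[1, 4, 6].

h[1,4] = (2 - 6) / (4 - 1) = -4/3
h[4,6] = (-5 - 2) / (6 - 4) = -7/2
h[1,4,6] = (-7/2 - (-4/3)) / (6 - 1) = -13/30

-13/30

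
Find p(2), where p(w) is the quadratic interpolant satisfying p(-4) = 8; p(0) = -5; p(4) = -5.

-53/8

Using Newton's divided-difference form:
p[-4,0] = (-5 - 8) / (0 - (-4)) = -13/4
p[0,4] = (-5 - (-5)) / (4 - 0) = 0
p[-4,0,4] = (0 - (-13/4)) / (4 - (-4)) = 13/32
p(2) = 8 + (-13/4)·(6) + (13/32)·(6)·(2) = -53/8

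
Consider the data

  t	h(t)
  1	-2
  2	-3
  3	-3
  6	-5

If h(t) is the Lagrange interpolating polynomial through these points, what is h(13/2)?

-267/40

Evaluate each Lagrange basis at t = 13/2:
L_0(13/2) = (9/2)·(7/2)·(1/2)/[(-1)·(-2)·(-5)] = -63/80
L_1(13/2) = (11/2)·(7/2)·(1/2)/[(1)·(-1)·(-4)] = 77/32
L_2(13/2) = (11/2)·(9/2)·(1/2)/[(2)·(1)·(-3)] = -33/16
L_3(13/2) = (11/2)·(9/2)·(7/2)/[(5)·(4)·(3)] = 231/160
Sum: (-2)·(-63/80) + (-3)·(77/32) + (-3)·(-33/16) + (-5)·(231/160) = -267/40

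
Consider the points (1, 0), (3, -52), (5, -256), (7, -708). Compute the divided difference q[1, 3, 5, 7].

-2

q[1,3] = (-52 - 0) / (3 - 1) = -26
q[3,5] = (-256 - (-52)) / (5 - 3) = -102
q[5,7] = (-708 - (-256)) / (7 - 5) = -226
q[1,3,5] = (-102 - (-26)) / (5 - 1) = -19
q[3,5,7] = (-226 - (-102)) / (7 - 3) = -31
q[1,3,5,7] = (-31 - (-19)) / (7 - 1) = -2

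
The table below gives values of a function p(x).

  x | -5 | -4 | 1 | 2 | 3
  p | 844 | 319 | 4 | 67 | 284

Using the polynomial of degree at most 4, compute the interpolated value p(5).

Evaluate each Lagrange basis at x = 5:
L_0(5) = (9)·(4)·(3)·(2)/[(-1)·(-6)·(-7)·(-8)] = 9/14
L_1(5) = (10)·(4)·(3)·(2)/[(1)·(-5)·(-6)·(-7)] = -8/7
L_2(5) = (10)·(9)·(3)·(2)/[(6)·(5)·(-1)·(-2)] = 9
L_3(5) = (10)·(9)·(4)·(2)/[(7)·(6)·(1)·(-1)] = -120/7
L_4(5) = (10)·(9)·(4)·(3)/[(8)·(7)·(2)·(1)] = 135/14
Sum: 844·(9/14) + 319·(-8/7) + 4·(9) + 67·(-120/7) + 284·(135/14) = 1804

1804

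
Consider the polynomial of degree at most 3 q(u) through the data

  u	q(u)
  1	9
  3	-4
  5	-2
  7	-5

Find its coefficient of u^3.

The leading coefficient equals the top divided difference q[1,3,5,7].
q[1,3] = (-4 - 9) / (3 - 1) = -13/2
q[3,5] = (-2 - (-4)) / (5 - 3) = 1
q[5,7] = (-5 - (-2)) / (7 - 5) = -3/2
q[1,3,5] = (1 - (-13/2)) / (5 - 1) = 15/8
q[3,5,7] = (-3/2 - 1) / (7 - 3) = -5/8
q[1,3,5,7] = (-5/8 - 15/8) / (7 - 1) = -5/12

-5/12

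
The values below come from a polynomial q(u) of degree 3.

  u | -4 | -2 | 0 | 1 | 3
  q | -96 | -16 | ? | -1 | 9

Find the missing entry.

0

The 4 known values determine q uniquely (degree ≤ 3).
L_0(0) = (2)·(-1)·(-3)/[(-2)·(-5)·(-7)] = -3/35
L_1(0) = (4)·(-1)·(-3)/[(2)·(-3)·(-5)] = 2/5
L_2(0) = (4)·(2)·(-3)/[(5)·(3)·(-2)] = 4/5
L_3(0) = (4)·(2)·(-1)/[(7)·(5)·(2)] = -4/35
Sum: (-96)·(-3/35) + (-16)·(2/5) + (-1)·(4/5) + 9·(-4/35) = 0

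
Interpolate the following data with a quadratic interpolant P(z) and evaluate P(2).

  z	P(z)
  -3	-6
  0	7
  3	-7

2/3

L_0(2) = (2)·(-1)/[(-3)·(-6)] = -1/9
L_1(2) = (5)·(-1)/[(3)·(-3)] = 5/9
L_2(2) = (5)·(2)/[(6)·(3)] = 5/9
Sum: (-6)·(-1/9) + 7·(5/9) + (-7)·(5/9) = 2/3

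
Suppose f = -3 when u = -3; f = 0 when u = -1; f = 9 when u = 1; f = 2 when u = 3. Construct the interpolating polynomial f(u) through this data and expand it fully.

f(u) = -(11/24)u^3 - (5/8)u^2 + (119/24)u + 41/8

Build the Lagrange basis polynomials:
L_0(u) = (u + 1)(u - 1)(u - 3) / [-48] = -(1/48)u^3 + (1/16)u^2 + (1/48)u - 1/16
L_1(u) = (u + 3)(u - 1)(u - 3) / [16] = (1/16)u^3 - (1/16)u^2 - (9/16)u + 9/16
L_2(u) = (u + 3)(u + 1)(u - 3) / [-16] = -(1/16)u^3 - (1/16)u^2 + (9/16)u + 9/16
L_3(u) = (u + 3)(u + 1)(u - 1) / [48] = (1/48)u^3 + (1/16)u^2 - (1/48)u - 1/16
f(u) = (-3)·L_0 + 0·L_1 + 9·L_2 + 2·L_3
  (-3)·L_0(u) = (1/16)u^3 - (3/16)u^2 - (1/16)u + 3/16
  0·L_1(u) = 0
  9·L_2(u) = -(9/16)u^3 - (9/16)u^2 + (81/16)u + 81/16
  2·L_3(u) = (1/24)u^3 + (1/8)u^2 - (1/24)u - 1/8
Adding term by term: -(11/24)u^3 - (5/8)u^2 + (119/24)u + 41/8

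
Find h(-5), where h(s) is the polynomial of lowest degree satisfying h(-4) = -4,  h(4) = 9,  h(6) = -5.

L_0(-5) = (-9)·(-11)/[(-8)·(-10)] = 99/80
L_1(-5) = (-1)·(-11)/[(8)·(-2)] = -11/16
L_2(-5) = (-1)·(-9)/[(10)·(2)] = 9/20
Sum: (-4)·(99/80) + 9·(-11/16) + (-5)·(9/20) = -1071/80

-1071/80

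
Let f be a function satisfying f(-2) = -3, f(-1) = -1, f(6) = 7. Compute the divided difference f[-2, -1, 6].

-3/28

f[-2,-1] = (-1 - (-3)) / (-1 - (-2)) = 2
f[-1,6] = (7 - (-1)) / (6 - (-1)) = 8/7
f[-2,-1,6] = (8/7 - 2) / (6 - (-2)) = -3/28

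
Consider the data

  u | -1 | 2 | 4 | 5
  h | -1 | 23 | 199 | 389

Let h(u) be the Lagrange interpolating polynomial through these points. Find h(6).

Evaluate each Lagrange basis at u = 6:
L_0(6) = (4)·(2)·(1)/[(-3)·(-5)·(-6)] = -4/45
L_1(6) = (7)·(2)·(1)/[(3)·(-2)·(-3)] = 7/9
L_2(6) = (7)·(4)·(1)/[(5)·(2)·(-1)] = -14/5
L_3(6) = (7)·(4)·(2)/[(6)·(3)·(1)] = 28/9
Sum: (-1)·(-4/45) + 23·(7/9) + 199·(-14/5) + 389·(28/9) = 671

671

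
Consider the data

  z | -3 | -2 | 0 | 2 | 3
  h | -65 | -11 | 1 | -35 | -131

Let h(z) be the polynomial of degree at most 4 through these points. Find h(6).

-1595

Evaluate each Lagrange basis at z = 6:
L_0(6) = (8)·(6)·(4)·(3)/[(-1)·(-3)·(-5)·(-6)] = 32/5
L_1(6) = (9)·(6)·(4)·(3)/[(1)·(-2)·(-4)·(-5)] = -81/5
L_2(6) = (9)·(8)·(4)·(3)/[(3)·(2)·(-2)·(-3)] = 24
L_3(6) = (9)·(8)·(6)·(3)/[(5)·(4)·(2)·(-1)] = -162/5
L_4(6) = (9)·(8)·(6)·(4)/[(6)·(5)·(3)·(1)] = 96/5
Sum: (-65)·(32/5) + (-11)·(-81/5) + 1·(24) + (-35)·(-162/5) + (-131)·(96/5) = -1595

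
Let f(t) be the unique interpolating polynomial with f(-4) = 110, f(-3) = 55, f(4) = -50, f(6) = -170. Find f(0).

Evaluate each Lagrange basis at t = 0:
L_0(0) = (3)·(-4)·(-6)/[(-1)·(-8)·(-10)] = -9/10
L_1(0) = (4)·(-4)·(-6)/[(1)·(-7)·(-9)] = 32/21
L_2(0) = (4)·(3)·(-6)/[(8)·(7)·(-2)] = 9/14
L_3(0) = (4)·(3)·(-4)/[(10)·(9)·(2)] = -4/15
Sum: 110·(-9/10) + 55·(32/21) + (-50)·(9/14) + (-170)·(-4/15) = -2

-2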